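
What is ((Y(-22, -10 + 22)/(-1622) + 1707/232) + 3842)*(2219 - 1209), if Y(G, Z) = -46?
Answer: 365756196985/94076 ≈ 3.8879e+6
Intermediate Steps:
((Y(-22, -10 + 22)/(-1622) + 1707/232) + 3842)*(2219 - 1209) = ((-46/(-1622) + 1707/232) + 3842)*(2219 - 1209) = ((-46*(-1/1622) + 1707*(1/232)) + 3842)*1010 = ((23/811 + 1707/232) + 3842)*1010 = (1389713/188152 + 3842)*1010 = (724269697/188152)*1010 = 365756196985/94076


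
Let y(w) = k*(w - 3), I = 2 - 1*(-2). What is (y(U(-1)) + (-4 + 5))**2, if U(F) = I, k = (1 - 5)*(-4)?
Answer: 289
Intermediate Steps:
k = 16 (k = -4*(-4) = 16)
I = 4 (I = 2 + 2 = 4)
U(F) = 4
y(w) = -48 + 16*w (y(w) = 16*(w - 3) = 16*(-3 + w) = -48 + 16*w)
(y(U(-1)) + (-4 + 5))**2 = ((-48 + 16*4) + (-4 + 5))**2 = ((-48 + 64) + 1)**2 = (16 + 1)**2 = 17**2 = 289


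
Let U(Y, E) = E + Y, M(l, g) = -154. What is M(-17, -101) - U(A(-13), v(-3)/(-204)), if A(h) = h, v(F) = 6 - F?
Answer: -9585/68 ≈ -140.96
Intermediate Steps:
M(-17, -101) - U(A(-13), v(-3)/(-204)) = -154 - ((6 - 1*(-3))/(-204) - 13) = -154 - ((6 + 3)*(-1/204) - 13) = -154 - (9*(-1/204) - 13) = -154 - (-3/68 - 13) = -154 - 1*(-887/68) = -154 + 887/68 = -9585/68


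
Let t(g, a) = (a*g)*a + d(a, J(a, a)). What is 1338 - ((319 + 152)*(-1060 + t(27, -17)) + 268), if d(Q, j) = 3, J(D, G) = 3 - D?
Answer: -3176296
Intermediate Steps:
t(g, a) = 3 + g*a² (t(g, a) = (a*g)*a + 3 = g*a² + 3 = 3 + g*a²)
1338 - ((319 + 152)*(-1060 + t(27, -17)) + 268) = 1338 - ((319 + 152)*(-1060 + (3 + 27*(-17)²)) + 268) = 1338 - (471*(-1060 + (3 + 27*289)) + 268) = 1338 - (471*(-1060 + (3 + 7803)) + 268) = 1338 - (471*(-1060 + 7806) + 268) = 1338 - (471*6746 + 268) = 1338 - (3177366 + 268) = 1338 - 1*3177634 = 1338 - 3177634 = -3176296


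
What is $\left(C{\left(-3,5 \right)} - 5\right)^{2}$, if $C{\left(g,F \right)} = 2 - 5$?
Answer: $64$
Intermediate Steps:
$C{\left(g,F \right)} = -3$ ($C{\left(g,F \right)} = 2 - 5 = -3$)
$\left(C{\left(-3,5 \right)} - 5\right)^{2} = \left(-3 - 5\right)^{2} = \left(-8\right)^{2} = 64$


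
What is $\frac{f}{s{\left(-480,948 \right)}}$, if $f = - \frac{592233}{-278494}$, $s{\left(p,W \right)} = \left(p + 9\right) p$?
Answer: $\frac{197411}{20987307840} \approx 9.4062 \cdot 10^{-6}$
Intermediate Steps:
$s{\left(p,W \right)} = p \left(9 + p\right)$ ($s{\left(p,W \right)} = \left(9 + p\right) p = p \left(9 + p\right)$)
$f = \frac{592233}{278494}$ ($f = \left(-592233\right) \left(- \frac{1}{278494}\right) = \frac{592233}{278494} \approx 2.1266$)
$\frac{f}{s{\left(-480,948 \right)}} = \frac{592233}{278494 \left(- 480 \left(9 - 480\right)\right)} = \frac{592233}{278494 \left(\left(-480\right) \left(-471\right)\right)} = \frac{592233}{278494 \cdot 226080} = \frac{592233}{278494} \cdot \frac{1}{226080} = \frac{197411}{20987307840}$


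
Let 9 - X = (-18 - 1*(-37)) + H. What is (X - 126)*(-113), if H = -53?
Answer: 9379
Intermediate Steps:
X = 43 (X = 9 - ((-18 - 1*(-37)) - 53) = 9 - ((-18 + 37) - 53) = 9 - (19 - 53) = 9 - 1*(-34) = 9 + 34 = 43)
(X - 126)*(-113) = (43 - 126)*(-113) = -83*(-113) = 9379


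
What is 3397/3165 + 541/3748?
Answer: 14444221/11862420 ≈ 1.2176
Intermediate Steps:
3397/3165 + 541/3748 = 14444221/11862420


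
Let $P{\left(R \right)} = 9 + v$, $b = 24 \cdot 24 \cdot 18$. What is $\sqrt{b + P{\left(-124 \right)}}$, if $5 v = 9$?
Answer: $\frac{93 \sqrt{30}}{5} \approx 101.88$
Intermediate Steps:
$v = \frac{9}{5}$ ($v = \frac{1}{5} \cdot 9 = \frac{9}{5} \approx 1.8$)
$b = 10368$ ($b = 576 \cdot 18 = 10368$)
$P{\left(R \right)} = \frac{54}{5}$ ($P{\left(R \right)} = 9 + \frac{9}{5} = \frac{54}{5}$)
$\sqrt{b + P{\left(-124 \right)}} = \sqrt{10368 + \frac{54}{5}} = \sqrt{\frac{51894}{5}} = \frac{93 \sqrt{30}}{5}$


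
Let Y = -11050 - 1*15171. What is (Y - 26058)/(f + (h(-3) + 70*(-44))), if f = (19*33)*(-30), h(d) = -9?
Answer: 52279/21899 ≈ 2.3873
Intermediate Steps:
f = -18810 (f = 627*(-30) = -18810)
Y = -26221 (Y = -11050 - 15171 = -26221)
(Y - 26058)/(f + (h(-3) + 70*(-44))) = (-26221 - 26058)/(-18810 + (-9 + 70*(-44))) = -52279/(-18810 + (-9 - 3080)) = -52279/(-18810 - 3089) = -52279/(-21899) = -52279*(-1/21899) = 52279/21899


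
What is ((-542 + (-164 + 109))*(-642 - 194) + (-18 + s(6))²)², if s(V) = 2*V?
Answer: 249128760384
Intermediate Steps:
((-542 + (-164 + 109))*(-642 - 194) + (-18 + s(6))²)² = ((-542 + (-164 + 109))*(-642 - 194) + (-18 + 2*6)²)² = ((-542 - 55)*(-836) + (-18 + 12)²)² = (-597*(-836) + (-6)²)² = (499092 + 36)² = 499128² = 249128760384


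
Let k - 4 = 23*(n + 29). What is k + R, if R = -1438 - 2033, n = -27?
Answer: -3421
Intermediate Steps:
k = 50 (k = 4 + 23*(-27 + 29) = 4 + 23*2 = 4 + 46 = 50)
R = -3471
k + R = 50 - 3471 = -3421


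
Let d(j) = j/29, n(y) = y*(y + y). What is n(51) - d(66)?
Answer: 150792/29 ≈ 5199.7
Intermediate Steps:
n(y) = 2*y**2 (n(y) = y*(2*y) = 2*y**2)
d(j) = j/29 (d(j) = j*(1/29) = j/29)
n(51) - d(66) = 2*51**2 - 66/29 = 2*2601 - 1*66/29 = 5202 - 66/29 = 150792/29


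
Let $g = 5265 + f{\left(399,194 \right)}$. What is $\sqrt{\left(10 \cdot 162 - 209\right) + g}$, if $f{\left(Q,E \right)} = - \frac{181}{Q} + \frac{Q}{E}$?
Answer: $\frac{\sqrt{40010119747458}}{77406} \approx 81.717$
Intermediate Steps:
$g = \frac{407666677}{77406}$ ($g = 5265 + \left(- \frac{181}{399} + \frac{399}{194}\right) = 5265 + \frac{124087}{77406} = \frac{407666677}{77406} \approx 5266.6$)
$\sqrt{\left(10 \cdot 162 - 209\right) + g} = \sqrt{\left(10 \cdot 162 - 209\right) + \frac{407666677}{77406}} = \sqrt{\left(1620 - 209\right) + \frac{407666677}{77406}} = \sqrt{1411 + \frac{407666677}{77406}} = \sqrt{\frac{516886543}{77406}} = \frac{\sqrt{40010119747458}}{77406}$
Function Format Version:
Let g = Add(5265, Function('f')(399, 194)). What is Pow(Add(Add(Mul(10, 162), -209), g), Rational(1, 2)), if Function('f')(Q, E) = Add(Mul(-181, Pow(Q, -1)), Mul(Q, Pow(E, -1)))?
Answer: Mul(Rational(1, 77406), Pow(40010119747458, Rational(1, 2))) ≈ 81.717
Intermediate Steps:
g = Rational(407666677, 77406) (g = Add(5265, Add(Mul(-181, Pow(399, -1)), Mul(399, Pow(194, -1)))) = Add(5265, Add(Mul(-181, Rational(1, 399)), Mul(399, Rational(1, 194)))) = Add(5265, Add(Rational(-181, 399), Rational(399, 194))) = Add(5265, Rational(124087, 77406)) = Rational(407666677, 77406) ≈ 5266.6)
Pow(Add(Add(Mul(10, 162), -209), g), Rational(1, 2)) = Pow(Add(Add(Mul(10, 162), -209), Rational(407666677, 77406)), Rational(1, 2)) = Pow(Add(Add(1620, -209), Rational(407666677, 77406)), Rational(1, 2)) = Pow(Add(1411, Rational(407666677, 77406)), Rational(1, 2)) = Pow(Rational(516886543, 77406), Rational(1, 2)) = Mul(Rational(1, 77406), Pow(40010119747458, Rational(1, 2)))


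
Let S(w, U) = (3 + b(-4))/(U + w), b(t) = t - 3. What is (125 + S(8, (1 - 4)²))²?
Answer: 4498641/289 ≈ 15566.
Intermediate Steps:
b(t) = -3 + t
S(w, U) = -4/(U + w) (S(w, U) = (3 + (-3 - 4))/(U + w) = (3 - 7)/(U + w) = -4/(U + w))
(125 + S(8, (1 - 4)²))² = (125 - 4/((1 - 4)² + 8))² = (125 - 4/((-3)² + 8))² = (125 - 4/(9 + 8))² = (125 - 4/17)² = (2121/17)² = 4498641/289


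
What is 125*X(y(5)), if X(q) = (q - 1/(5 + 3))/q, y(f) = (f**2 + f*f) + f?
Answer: 10975/88 ≈ 124.72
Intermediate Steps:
y(f) = f + 2*f**2 (y(f) = (f**2 + f**2) + f = 2*f**2 + f = f + 2*f**2)
X(q) = (-1/8 + q)/q (X(q) = (q - 1/8)/q = (-1/8 + q)/q)
125*X(y(5)) = 125*((-1/8 + 5*(1 + 2*5))/((5*(1 + 2*5)))) = 125*((-1/8 + 5*(1 + 10))/((5*(1 + 10)))) = 125*((-1/8 + 5*11)/((5*11))) = 125*((-1/8 + 55)/55) = 125*((1/55)*(439/8)) = 125*(439/440) = 10975/88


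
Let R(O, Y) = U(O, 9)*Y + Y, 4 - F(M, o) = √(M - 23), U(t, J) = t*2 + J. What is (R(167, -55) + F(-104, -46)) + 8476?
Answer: -10440 - I*√127 ≈ -10440.0 - 11.269*I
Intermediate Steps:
U(t, J) = J + 2*t (U(t, J) = 2*t + J = J + 2*t)
F(M, o) = 4 - √(-23 + M) (F(M, o) = 4 - √(M - 23) = 4 - √(-23 + M))
R(O, Y) = Y + Y*(9 + 2*O) (R(O, Y) = (9 + 2*O)*Y + Y = Y*(9 + 2*O) + Y = Y + Y*(9 + 2*O))
(R(167, -55) + F(-104, -46)) + 8476 = (2*(-55)*(5 + 167) + (4 - √(-23 - 104))) + 8476 = (2*(-55)*172 + (4 - √(-127))) + 8476 = (-18920 + (4 - I*√127)) + 8476 = (-18916 - I*√127) + 8476 = -10440 - I*√127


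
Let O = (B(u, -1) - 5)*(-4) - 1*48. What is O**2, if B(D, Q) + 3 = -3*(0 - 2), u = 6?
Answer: 1600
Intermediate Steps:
B(D, Q) = 3 (B(D, Q) = -3 - 3*(0 - 2) = -3 - 3*(-2) = -3 + 6 = 3)
O = -40 (O = (3 - 5)*(-4) - 1*48 = -2*(-4) - 48 = 8 - 48 = -40)
O**2 = (-40)**2 = 1600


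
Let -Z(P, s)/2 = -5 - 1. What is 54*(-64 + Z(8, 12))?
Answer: -2808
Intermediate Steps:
Z(P, s) = 12 (Z(P, s) = -2*(-5 - 1) = -2*(-6) = 12)
54*(-64 + Z(8, 12)) = 54*(-64 + 12) = 54*(-52) = -2808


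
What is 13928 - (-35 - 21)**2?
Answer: 10792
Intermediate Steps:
13928 - (-35 - 21)**2 = 13928 - 1*(-56)**2 = 13928 - 1*3136 = 13928 - 3136 = 10792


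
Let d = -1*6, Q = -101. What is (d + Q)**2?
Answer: 11449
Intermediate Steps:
d = -6
(d + Q)**2 = (-6 - 101)**2 = (-107)**2 = 11449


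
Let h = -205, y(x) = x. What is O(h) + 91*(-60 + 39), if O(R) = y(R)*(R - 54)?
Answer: 51184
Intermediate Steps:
O(R) = R*(-54 + R) (O(R) = R*(R - 54) = R*(-54 + R))
O(h) + 91*(-60 + 39) = -205*(-54 - 205) + 91*(-60 + 39) = -205*(-259) + 91*(-21) = 53095 - 1911 = 51184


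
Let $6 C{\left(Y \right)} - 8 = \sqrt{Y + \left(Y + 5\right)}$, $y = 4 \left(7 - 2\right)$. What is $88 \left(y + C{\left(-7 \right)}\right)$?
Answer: $\frac{5632}{3} + 44 i \approx 1877.3 + 44.0 i$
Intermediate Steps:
$y = 20$ ($y = 4 \cdot 5 = 20$)
$C{\left(Y \right)} = \frac{4}{3} + \frac{\sqrt{5 + 2 Y}}{6}$ ($C{\left(Y \right)} = \frac{4}{3} + \frac{\sqrt{Y + \left(Y + 5\right)}}{6} = \frac{4}{3} + \frac{\sqrt{Y + \left(5 + Y\right)}}{6} = \frac{4}{3} + \frac{\sqrt{5 + 2 Y}}{6}$)
$88 \left(y + C{\left(-7 \right)}\right) = 88 \left(20 + \left(\frac{4}{3} + \frac{\sqrt{5 + 2 \left(-7\right)}}{6}\right)\right) = 88 \left(20 + \left(\frac{4}{3} + \frac{\sqrt{5 - 14}}{6}\right)\right) = 88 \left(20 + \left(\frac{4}{3} + \frac{\sqrt{-9}}{6}\right)\right) = 88 \left(20 + \left(\frac{4}{3} + \frac{3 i}{6}\right)\right) = 88 \left(20 + \left(\frac{4}{3} + \frac{i}{2}\right)\right) = 88 \left(\frac{64}{3} + \frac{i}{2}\right) = \frac{5632}{3} + 44 i$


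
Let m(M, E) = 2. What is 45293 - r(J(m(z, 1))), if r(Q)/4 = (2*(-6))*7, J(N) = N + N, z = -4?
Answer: 45629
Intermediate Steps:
J(N) = 2*N
r(Q) = -336 (r(Q) = 4*((2*(-6))*7) = 4*(-12*7) = 4*(-84) = -336)
45293 - r(J(m(z, 1))) = 45293 - 1*(-336) = 45293 + 336 = 45629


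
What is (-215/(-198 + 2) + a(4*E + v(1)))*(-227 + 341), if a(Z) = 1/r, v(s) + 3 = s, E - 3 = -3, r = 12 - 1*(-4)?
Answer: 51813/392 ≈ 132.18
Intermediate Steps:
r = 16 (r = 12 + 4 = 16)
E = 0 (E = 3 - 3 = 0)
v(s) = -3 + s
a(Z) = 1/16
(-215/(-198 + 2) + a(4*E + v(1)))*(-227 + 341) = (-215/(-198 + 2) + 1/16)*(-227 + 341) = (-215/(-196) + 1/16)*114 = (-215*(-1/196) + 1/16)*114 = (215/196 + 1/16)*114 = (909/784)*114 = 51813/392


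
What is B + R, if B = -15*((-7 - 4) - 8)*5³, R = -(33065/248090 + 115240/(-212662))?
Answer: 187957217576007/5275931558 ≈ 35625.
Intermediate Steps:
R = 2155822257/5275931558 (R = -(33065*(1/248090) + 115240*(-1/212662)) = -(6613/49618 - 57620/106331) = -1*(-2155822257/5275931558) = 2155822257/5275931558 ≈ 0.40861)
B = 35625 (B = -15*(-11 - 8)*125 = -15*(-19)*125 = 285*125 = 35625)
B + R = 35625 + 2155822257/5275931558 = 187957217576007/5275931558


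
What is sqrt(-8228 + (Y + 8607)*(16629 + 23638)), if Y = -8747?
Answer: 2*I*sqrt(1411402) ≈ 2376.0*I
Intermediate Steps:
sqrt(-8228 + (Y + 8607)*(16629 + 23638)) = sqrt(-8228 + (-8747 + 8607)*(16629 + 23638)) = sqrt(-8228 - 140*40267) = sqrt(-8228 - 5637380) = sqrt(-5645608) = 2*I*sqrt(1411402)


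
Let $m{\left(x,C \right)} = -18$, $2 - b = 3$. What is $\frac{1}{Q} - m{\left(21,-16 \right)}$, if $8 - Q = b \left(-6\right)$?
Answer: $\frac{37}{2} \approx 18.5$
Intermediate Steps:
$b = -1$ ($b = 2 - 3 = -1$)
$Q = 2$ ($Q = 8 - \left(-1\right) \left(-6\right) = 8 - 6 = 2$)
$\frac{1}{Q} - m{\left(21,-16 \right)} = \frac{1}{2} - -18 = \frac{1}{2} + 18 = \frac{37}{2}$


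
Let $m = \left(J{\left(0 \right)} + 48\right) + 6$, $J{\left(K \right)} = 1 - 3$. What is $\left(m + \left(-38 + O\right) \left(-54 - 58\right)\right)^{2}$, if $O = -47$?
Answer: $91623184$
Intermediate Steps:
$J{\left(K \right)} = -2$ ($J{\left(K \right)} = 1 - 3 = -2$)
$m = 52$ ($m = \left(-2 + 48\right) + 6 = 46 + 6 = 52$)
$\left(m + \left(-38 + O\right) \left(-54 - 58\right)\right)^{2} = \left(52 + \left(-38 - 47\right) \left(-54 - 58\right)\right)^{2} = \left(52 - -9520\right)^{2} = \left(52 + 9520\right)^{2} = 9572^{2} = 91623184$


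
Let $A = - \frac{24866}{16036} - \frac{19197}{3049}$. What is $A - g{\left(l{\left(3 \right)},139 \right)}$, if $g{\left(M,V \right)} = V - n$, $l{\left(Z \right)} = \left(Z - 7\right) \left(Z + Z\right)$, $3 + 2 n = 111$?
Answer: $- \frac{2269814733}{24446882} \approx -92.847$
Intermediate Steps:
$n = 54$ ($n = - \frac{3}{2} + \frac{1}{2} \cdot 111 = - \frac{3}{2} + \frac{111}{2} = 54$)
$l{\left(Z \right)} = 2 Z \left(-7 + Z\right)$ ($l{\left(Z \right)} = \left(-7 + Z\right) 2 Z = 2 Z \left(-7 + Z\right)$)
$g{\left(M,V \right)} = -54 + V$ ($g{\left(M,V \right)} = V - 54 = -54 + V$)
$A = - \frac{191829763}{24446882}$ ($A = \left(-24866\right) \frac{1}{16036} - \frac{19197}{3049} = - \frac{12433}{8018} - \frac{19197}{3049} = - \frac{191829763}{24446882} \approx -7.8468$)
$A - g{\left(l{\left(3 \right)},139 \right)} = - \frac{191829763}{24446882} - \left(-54 + 139\right) = - \frac{191829763}{24446882} - 85 = - \frac{2269814733}{24446882}$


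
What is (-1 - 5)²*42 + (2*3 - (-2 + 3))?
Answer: 1517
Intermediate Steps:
(-1 - 5)²*42 + (2*3 - (-2 + 3)) = (-6)²*42 + (6 - 1*1) = 36*42 + (6 - 1) = 1512 + 5 = 1517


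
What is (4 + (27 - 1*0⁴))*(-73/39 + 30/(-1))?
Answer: -38533/39 ≈ -988.03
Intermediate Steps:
(4 + (27 - 1*0⁴))*(-73/39 + 30/(-1)) = (4 + (27 - 1*0))*(-73*1/39 + 30*(-1)) = (4 + (27 + 0))*(-73/39 - 30) = (4 + 27)*(-1243/39) = 31*(-1243/39) = -38533/39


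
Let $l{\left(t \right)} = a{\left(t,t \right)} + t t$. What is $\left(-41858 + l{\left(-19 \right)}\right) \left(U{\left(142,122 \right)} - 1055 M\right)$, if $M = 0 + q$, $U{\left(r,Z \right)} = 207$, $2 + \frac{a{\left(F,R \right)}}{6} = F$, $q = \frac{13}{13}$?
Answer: $35296304$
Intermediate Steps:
$q = 1$ ($q = 13 \cdot \frac{1}{13} = 1$)
$a{\left(F,R \right)} = -12 + 6 F$
$l{\left(t \right)} = -12 + t^{2} + 6 t$ ($l{\left(t \right)} = \left(-12 + 6 t\right) + t t = \left(-12 + 6 t\right) + t^{2} = -12 + t^{2} + 6 t$)
$M = 1$ ($M = 0 + 1 = 1$)
$\left(-41858 + l{\left(-19 \right)}\right) \left(U{\left(142,122 \right)} - 1055 M\right) = \left(-41858 + \left(-12 + \left(-19\right)^{2} + 6 \left(-19\right)\right)\right) \left(207 - 1055\right) = \left(-41858 - -235\right) \left(207 - 1055\right) = \left(-41858 + 235\right) \left(-848\right) = \left(-41623\right) \left(-848\right) = 35296304$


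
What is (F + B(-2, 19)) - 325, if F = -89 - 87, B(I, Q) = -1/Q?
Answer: -9520/19 ≈ -501.05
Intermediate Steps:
F = -176
(F + B(-2, 19)) - 325 = (-176 - 1/19) - 325 = -3345/19 - 325 = -9520/19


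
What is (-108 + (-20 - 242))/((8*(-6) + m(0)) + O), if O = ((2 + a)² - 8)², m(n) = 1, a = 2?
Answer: -370/17 ≈ -21.765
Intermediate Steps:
O = 64 (O = ((2 + 2)² - 8)² = (4² - 8)² = (16 - 8)² = 8² = 64)
(-108 + (-20 - 242))/((8*(-6) + m(0)) + O) = (-108 + (-20 - 242))/((8*(-6) + 1) + 64) = (-108 - 262)/((-48 + 1) + 64) = -370/(-47 + 64) = -370/17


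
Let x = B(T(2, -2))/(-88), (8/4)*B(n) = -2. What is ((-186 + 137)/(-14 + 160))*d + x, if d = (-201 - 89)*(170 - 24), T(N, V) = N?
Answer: 1250481/88 ≈ 14210.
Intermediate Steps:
d = -42340 (d = -290*146 = -42340)
B(n) = -1 (B(n) = (½)*(-2) = -1)
x = 1/88 (x = -1/(-88) = -1*(-1/88) = 1/88 ≈ 0.011364)
((-186 + 137)/(-14 + 160))*d + x = ((-186 + 137)/(-14 + 160))*(-42340) + 1/88 = -49/146*(-42340) + 1/88 = 14210 + 1/88 = 1250481/88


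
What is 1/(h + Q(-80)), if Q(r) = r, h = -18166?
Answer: -1/18246 ≈ -5.4807e-5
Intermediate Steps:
1/(h + Q(-80)) = 1/(-18166 - 80) = 1/(-18246) = -1/18246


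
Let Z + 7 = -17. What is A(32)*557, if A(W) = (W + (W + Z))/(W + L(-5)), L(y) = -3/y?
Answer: 111400/163 ≈ 683.44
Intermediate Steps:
Z = -24 (Z = -7 - 17 = -24)
A(W) = (-24 + 2*W)/(⅗ + W) (A(W) = (W + (W - 24))/(W - 3/(-5)) = (W + (-24 + W))/(W - 3*(-⅕)) = (-24 + 2*W)/(W + ⅗) = (-24 + 2*W)/(⅗ + W))
A(32)*557 = (10*(-12 + 32)/(3 + 5*32))*557 = (10*20/(3 + 160))*557 = (10*20/163)*557 = (10*(1/163)*20)*557 = (200/163)*557 = 111400/163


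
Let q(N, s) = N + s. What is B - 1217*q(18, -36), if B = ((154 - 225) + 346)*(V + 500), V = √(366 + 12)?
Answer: 159406 + 825*√42 ≈ 1.6475e+5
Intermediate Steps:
V = 3*√42 (V = √378 = 3*√42 ≈ 19.442)
B = 137500 + 825*√42 (B = ((154 - 225) + 346)*(3*√42 + 500) = (-71 + 346)*(500 + 3*√42) = 275*(500 + 3*√42) = 137500 + 825*√42 ≈ 1.4285e+5)
B - 1217*q(18, -36) = (137500 + 825*√42) - 1217*(18 - 36) = (137500 + 825*√42) - 1217*(-18) = (137500 + 825*√42) + 21906 = 159406 + 825*√42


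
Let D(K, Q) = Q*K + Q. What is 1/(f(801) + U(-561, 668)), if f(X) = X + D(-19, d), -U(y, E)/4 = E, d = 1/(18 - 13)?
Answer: -5/9373 ≈ -0.00053345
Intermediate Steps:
d = ⅕ (d = 1/5 = ⅕ ≈ 0.20000)
D(K, Q) = Q + K*Q (D(K, Q) = K*Q + Q = Q + K*Q)
U(y, E) = -4*E
f(X) = -18/5 + X (f(X) = X + (1 - 19)/5 = X + (⅕)*(-18) = X - 18/5 = -18/5 + X)
1/(f(801) + U(-561, 668)) = 1/((-18/5 + 801) - 4*668) = 1/(3987/5 - 2672) = 1/(-9373/5) = -5/9373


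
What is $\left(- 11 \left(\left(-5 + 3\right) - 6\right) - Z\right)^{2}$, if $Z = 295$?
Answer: $42849$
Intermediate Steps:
$\left(- 11 \left(\left(-5 + 3\right) - 6\right) - Z\right)^{2} = \left(- 11 \left(\left(-5 + 3\right) - 6\right) - 295\right)^{2} = \left(- 11 \left(-2 - 6\right) - 295\right)^{2} = \left(\left(-11\right) \left(-8\right) - 295\right)^{2} = \left(88 - 295\right)^{2} = \left(-207\right)^{2} = 42849$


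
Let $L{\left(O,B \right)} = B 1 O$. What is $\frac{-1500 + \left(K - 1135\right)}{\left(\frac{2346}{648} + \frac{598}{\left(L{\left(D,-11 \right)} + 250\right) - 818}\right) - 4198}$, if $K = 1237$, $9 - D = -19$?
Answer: $\frac{11021832}{33073871} \approx 0.33325$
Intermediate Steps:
$D = 28$ ($D = 9 - -19 = 9 + 19 = 28$)
$L{\left(O,B \right)} = B O$
$\frac{-1500 + \left(K - 1135\right)}{\left(\frac{2346}{648} + \frac{598}{\left(L{\left(D,-11 \right)} + 250\right) - 818}\right) - 4198} = \frac{-1500 + \left(1237 - 1135\right)}{\left(\frac{2346}{648} + \frac{598}{\left(\left(-11\right) 28 + 250\right) - 818}\right) - 4198} = \frac{-1500 + \left(1237 - 1135\right)}{\left(2346 \cdot \frac{1}{648} + \frac{598}{\left(-308 + 250\right) - 818}\right) - 4198} = \frac{-1500 + 102}{\left(\frac{391}{108} + \frac{598}{-58 - 818}\right) - 4198} = - \frac{1398}{\left(\frac{391}{108} + \frac{598}{-876}\right) - 4198} = - \frac{1398}{\left(\frac{391}{108} + 598 \left(- \frac{1}{876}\right)\right) - 4198} = - \frac{1398}{\left(\frac{391}{108} - \frac{299}{438}\right) - 4198} = - \frac{1398}{\frac{23161}{7884} - 4198} = - \frac{1398}{- \frac{33073871}{7884}} = \left(-1398\right) \left(- \frac{7884}{33073871}\right) = \frac{11021832}{33073871}$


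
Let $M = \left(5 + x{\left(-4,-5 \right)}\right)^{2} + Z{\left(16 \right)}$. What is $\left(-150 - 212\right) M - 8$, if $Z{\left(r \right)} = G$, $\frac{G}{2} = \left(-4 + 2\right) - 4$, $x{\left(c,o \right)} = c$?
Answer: $3974$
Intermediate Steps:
$G = -12$ ($G = 2 \left(\left(-4 + 2\right) - 4\right) = 2 \left(-2 - 4\right) = 2 \left(-6\right) = -12$)
$Z{\left(r \right)} = -12$
$M = -11$ ($M = \left(5 - 4\right)^{2} - 12 = 1^{2} - 12 = 1 - 12 = -11$)
$\left(-150 - 212\right) M - 8 = \left(-150 - 212\right) \left(-11\right) - 8 = \left(-362\right) \left(-11\right) - 8 = 3982 - 8 = 3974$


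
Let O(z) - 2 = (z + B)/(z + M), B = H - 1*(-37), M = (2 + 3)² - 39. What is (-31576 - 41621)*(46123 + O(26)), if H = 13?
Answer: -3376675206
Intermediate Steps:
M = -14 (M = 5² - 39 = 25 - 39 = -14)
B = 50 (B = 13 - 1*(-37) = 13 + 37 = 50)
O(z) = 2 + (50 + z)/(-14 + z) (O(z) = 2 + (z + 50)/(z - 14) = 2 + (50 + z)/(-14 + z))
(-31576 - 41621)*(46123 + O(26)) = (-31576 - 41621)*(46123 + (22 + 3*26)/(-14 + 26)) = -73197*(46123 + (22 + 78)/12) = -73197*(46123 + (1/12)*100) = -73197*(46123 + 25/3) = -73197*138394/3 = -3376675206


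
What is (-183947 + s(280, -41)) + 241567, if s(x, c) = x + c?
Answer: 57859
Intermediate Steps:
s(x, c) = c + x
(-183947 + s(280, -41)) + 241567 = (-183947 + (-41 + 280)) + 241567 = (-183947 + 239) + 241567 = -183708 + 241567 = 57859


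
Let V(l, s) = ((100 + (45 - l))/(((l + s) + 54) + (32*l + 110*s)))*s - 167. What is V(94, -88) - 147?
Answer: -172640/551 ≈ -313.32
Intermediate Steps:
V(l, s) = -167 + s*(145 - l)/(54 + 33*l + 111*s) (V(l, s) = ((145 - l)/((54 + l + s) + (32*l + 110*s)))*s - 167 = ((145 - l)/(54 + 33*l + 111*s))*s - 167 = s*(145 - l)/(54 + 33*l + 111*s) - 167 = -167 + s*(145 - l)/(54 + 33*l + 111*s))
V(94, -88) - 147 = (-9018 - 18392*(-88) - 5511*94 - 1*94*(-88))/(3*(18 + 11*94 + 37*(-88))) - 147 = (-9018 + 1618496 - 518034 + 8272)/(3*(18 + 1034 - 3256)) - 147 = (⅓)*1099716/(-2204) - 147 = (⅓)*(-1/2204)*1099716 - 147 = -91643/551 - 147 = -172640/551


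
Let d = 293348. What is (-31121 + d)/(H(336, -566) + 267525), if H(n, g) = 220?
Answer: 262227/267745 ≈ 0.97939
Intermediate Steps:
(-31121 + d)/(H(336, -566) + 267525) = (-31121 + 293348)/(220 + 267525) = 262227/267745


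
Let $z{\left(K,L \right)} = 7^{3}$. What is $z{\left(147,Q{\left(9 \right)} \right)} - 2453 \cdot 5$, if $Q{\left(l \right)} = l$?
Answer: $-11922$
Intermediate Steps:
$z{\left(K,L \right)} = 343$
$z{\left(147,Q{\left(9 \right)} \right)} - 2453 \cdot 5 = 343 - 2453 \cdot 5 = 343 - 12265 = -11922$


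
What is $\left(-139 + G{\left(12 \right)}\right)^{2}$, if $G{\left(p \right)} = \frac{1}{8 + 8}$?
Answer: $\frac{4941729}{256} \approx 19304.0$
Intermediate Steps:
$G{\left(p \right)} = \frac{1}{16}$
$\left(-139 + G{\left(12 \right)}\right)^{2} = \left(-139 + \frac{1}{16}\right)^{2} = \left(- \frac{2223}{16}\right)^{2} = \frac{4941729}{256}$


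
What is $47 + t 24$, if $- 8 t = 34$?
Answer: $-55$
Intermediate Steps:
$t = - \frac{17}{4}$ ($t = \left(- \frac{1}{8}\right) 34 = - \frac{17}{4} \approx -4.25$)
$47 + t 24 = 47 - 102 = -55$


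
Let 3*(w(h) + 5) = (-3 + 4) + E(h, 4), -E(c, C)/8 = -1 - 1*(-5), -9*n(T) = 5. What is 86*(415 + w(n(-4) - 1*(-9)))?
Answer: 103114/3 ≈ 34371.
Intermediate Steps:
n(T) = -5/9 (n(T) = -⅑*5 = -5/9)
E(c, C) = -32 (E(c, C) = -8*(-1 - 1*(-5)) = -8*(-1 + 5) = -8*4 = -32)
w(h) = -46/3 (w(h) = -5 + ((-3 + 4) - 32)/3 = -5 + (1 - 32)/3 = -5 + (⅓)*(-31) = -5 - 31/3 = -46/3)
86*(415 + w(n(-4) - 1*(-9))) = 86*(415 - 46/3) = 86*(1199/3) = 103114/3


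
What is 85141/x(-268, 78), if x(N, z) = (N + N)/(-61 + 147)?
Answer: -3661063/268 ≈ -13661.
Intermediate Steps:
x(N, z) = N/43 (x(N, z) = (2*N)/86 = (2*N)*(1/86) = N/43)
85141/x(-268, 78) = 85141/(((1/43)*(-268))) = 85141/(-268/43) = 85141*(-43/268) = -3661063/268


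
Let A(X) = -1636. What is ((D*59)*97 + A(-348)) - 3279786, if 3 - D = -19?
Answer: -3155516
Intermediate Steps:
D = 22 (D = 3 - 1*(-19) = 3 + 19 = 22)
((D*59)*97 + A(-348)) - 3279786 = ((22*59)*97 - 1636) - 3279786 = (1298*97 - 1636) - 3279786 = (125906 - 1636) - 3279786 = 124270 - 3279786 = -3155516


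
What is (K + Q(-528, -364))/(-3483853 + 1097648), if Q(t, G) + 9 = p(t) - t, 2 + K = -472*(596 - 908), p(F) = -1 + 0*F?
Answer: -29556/477241 ≈ -0.061931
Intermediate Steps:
p(F) = -1 (p(F) = -1 + 0 = -1)
K = 147262 (K = -2 - 472*(596 - 908) = -2 - 472*(-312) = -2 + 147264 = 147262)
Q(t, G) = -10 - t (Q(t, G) = -9 + (-1 - t) = -10 - t)
(K + Q(-528, -364))/(-3483853 + 1097648) = (147262 + (-10 - 1*(-528)))/(-3483853 + 1097648) = (147262 + (-10 + 528))/(-2386205) = (147262 + 518)*(-1/2386205) = 147780*(-1/2386205) = -29556/477241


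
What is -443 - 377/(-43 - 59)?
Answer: -44809/102 ≈ -439.30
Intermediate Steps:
-443 - 377/(-43 - 59) = -443 - 377/(-102) = -443 - 1/102*(-377) = -443 + 377/102 = -44809/102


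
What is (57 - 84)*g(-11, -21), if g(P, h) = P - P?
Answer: 0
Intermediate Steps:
g(P, h) = 0
(57 - 84)*g(-11, -21) = (57 - 84)*0 = -27*0 = 0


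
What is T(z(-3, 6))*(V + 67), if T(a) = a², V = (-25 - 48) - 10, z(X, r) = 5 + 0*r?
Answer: -400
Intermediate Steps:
z(X, r) = 5 (z(X, r) = 5 + 0 = 5)
V = -83 (V = -73 - 10 = -83)
T(z(-3, 6))*(V + 67) = 5²*(-83 + 67) = 25*(-16) = -400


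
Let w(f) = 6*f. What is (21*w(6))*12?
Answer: 9072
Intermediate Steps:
(21*w(6))*12 = (21*(6*6))*12 = (21*36)*12 = 756*12 = 9072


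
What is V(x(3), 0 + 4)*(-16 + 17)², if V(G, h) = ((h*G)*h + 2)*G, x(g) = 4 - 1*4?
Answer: 0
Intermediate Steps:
x(g) = 0 (x(g) = 4 - 4 = 0)
V(G, h) = G*(2 + G*h²) (V(G, h) = ((G*h)*h + 2)*G = (G*h² + 2)*G = (2 + G*h²)*G = G*(2 + G*h²))
V(x(3), 0 + 4)*(-16 + 17)² = (0*(2 + 0*(0 + 4)²))*(-16 + 17)² = (0*(2 + 0*4²))*1² = (0*(2 + 0*16))*1 = (0*(2 + 0))*1 = (0*2)*1 = 0*1 = 0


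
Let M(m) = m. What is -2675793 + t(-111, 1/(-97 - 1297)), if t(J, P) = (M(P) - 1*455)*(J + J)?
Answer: -1794623640/697 ≈ -2.5748e+6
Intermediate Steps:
t(J, P) = 2*J*(-455 + P) (t(J, P) = (P - 1*455)*(J + J) = (P - 455)*(2*J) = (-455 + P)*(2*J) = 2*J*(-455 + P))
-2675793 + t(-111, 1/(-97 - 1297)) = -2675793 + 2*(-111)*(-455 + 1/(-97 - 1297)) = -2675793 + 2*(-111)*(-455 + 1/(-1394)) = -2675793 + 2*(-111)*(-455 - 1/1394) = -2675793 + 2*(-111)*(-634271/1394) = -2675793 + 70404081/697 = -1794623640/697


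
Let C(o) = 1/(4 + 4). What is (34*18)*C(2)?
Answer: 153/2 ≈ 76.500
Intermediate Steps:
C(o) = ⅛ (C(o) = 1/8 = ⅛)
(34*18)*C(2) = (34*18)*(⅛) = 612*(⅛) = 153/2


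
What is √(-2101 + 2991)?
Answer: √890 ≈ 29.833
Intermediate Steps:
√(-2101 + 2991) = √890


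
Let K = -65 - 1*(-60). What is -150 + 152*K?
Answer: -910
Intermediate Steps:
K = -5 (K = -65 + 60 = -5)
-150 + 152*K = -150 + 152*(-5) = -150 - 760 = -910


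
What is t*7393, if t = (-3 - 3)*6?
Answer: -266148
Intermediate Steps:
t = -36 (t = -6*6 = -36)
t*7393 = -36*7393 = -266148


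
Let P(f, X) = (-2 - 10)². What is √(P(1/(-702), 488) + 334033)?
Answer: √334177 ≈ 578.08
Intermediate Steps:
P(f, X) = 144 (P(f, X) = (-12)² = 144)
√(P(1/(-702), 488) + 334033) = √(144 + 334033) = √334177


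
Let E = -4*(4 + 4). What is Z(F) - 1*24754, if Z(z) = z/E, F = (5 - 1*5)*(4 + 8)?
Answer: -24754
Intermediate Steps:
E = -32 (E = -4*8 = -32)
F = 0 (F = (5 - 5)*12 = 0*12 = 0)
Z(z) = -z/32 (Z(z) = z/(-32) = z*(-1/32) = -z/32)
Z(F) - 1*24754 = -1/32*0 - 1*24754 = 0 - 24754 = -24754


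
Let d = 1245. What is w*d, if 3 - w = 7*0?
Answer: 3735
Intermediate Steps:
w = 3 (w = 3 - 7*0 = 3 - 1*0 = 3 + 0 = 3)
w*d = 3*1245 = 3735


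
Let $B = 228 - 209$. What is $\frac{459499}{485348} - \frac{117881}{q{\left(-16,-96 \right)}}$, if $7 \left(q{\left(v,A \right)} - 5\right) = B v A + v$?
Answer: $- \frac{387074403819}{14173617644} \approx -27.31$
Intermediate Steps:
$B = 19$
$q{\left(v,A \right)} = 5 + \frac{v}{7} + \frac{19 A v}{7}$ ($q{\left(v,A \right)} = 5 + \frac{19 v A + v}{7} = 5 + \frac{19 A v + v}{7} = 5 + \frac{v + 19 A v}{7} = 5 + \left(\frac{v}{7} + \frac{19 A v}{7}\right) = 5 + \frac{v}{7} + \frac{19 A v}{7}$)
$\frac{459499}{485348} - \frac{117881}{q{\left(-16,-96 \right)}} = \frac{459499}{485348} - \frac{117881}{5 + \frac{1}{7} \left(-16\right) + \frac{19}{7} \left(-96\right) \left(-16\right)} = 459499 \cdot \frac{1}{485348} - \frac{117881}{5 - \frac{16}{7} + \frac{29184}{7}} = \frac{459499}{485348} - \frac{117881}{\frac{29203}{7}} = \frac{459499}{485348} - \frac{825167}{29203} = - \frac{387074403819}{14173617644}$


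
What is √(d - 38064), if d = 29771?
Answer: I*√8293 ≈ 91.066*I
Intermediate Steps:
√(d - 38064) = √(29771 - 38064) = √(-8293) = I*√8293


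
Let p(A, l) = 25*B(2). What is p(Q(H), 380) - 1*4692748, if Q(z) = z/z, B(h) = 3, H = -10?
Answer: -4692673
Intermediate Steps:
Q(z) = 1
p(A, l) = 75 (p(A, l) = 25*3 = 75)
p(Q(H), 380) - 1*4692748 = 75 - 1*4692748 = 75 - 4692748 = -4692673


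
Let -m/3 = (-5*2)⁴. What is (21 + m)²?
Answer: 898740441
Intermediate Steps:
m = -30000 (m = -3*(-5*2)⁴ = -3*(-10)⁴ = -3*10000 = -30000)
(21 + m)² = (21 - 30000)² = (-29979)² = 898740441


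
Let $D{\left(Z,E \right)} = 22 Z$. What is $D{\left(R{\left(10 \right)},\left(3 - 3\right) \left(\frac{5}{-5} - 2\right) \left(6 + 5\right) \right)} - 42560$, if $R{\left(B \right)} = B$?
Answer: $-42340$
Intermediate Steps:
$D{\left(R{\left(10 \right)},\left(3 - 3\right) \left(\frac{5}{-5} - 2\right) \left(6 + 5\right) \right)} - 42560 = 22 \cdot 10 - 42560 = 220 - 42560 = -42340$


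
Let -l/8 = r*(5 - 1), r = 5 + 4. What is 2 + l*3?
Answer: -862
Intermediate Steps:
r = 9
l = -288 (l = -72*(5 - 1) = -72*4 = -8*36 = -288)
2 + l*3 = 2 - 288*3 = 2 - 864 = -862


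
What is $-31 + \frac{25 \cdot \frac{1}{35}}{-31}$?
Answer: $- \frac{6732}{217} \approx -31.023$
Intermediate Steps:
$-31 + \frac{25 \cdot \frac{1}{35}}{-31} = -31 - \frac{25 \cdot \frac{1}{35}}{31} = -31 - \frac{5}{217} = - \frac{6732}{217}$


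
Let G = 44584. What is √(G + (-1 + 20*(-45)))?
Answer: √43683 ≈ 209.00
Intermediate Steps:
√(G + (-1 + 20*(-45))) = √(44584 + (-1 + 20*(-45))) = √(44584 + (-1 - 900)) = √(44584 - 901) = √43683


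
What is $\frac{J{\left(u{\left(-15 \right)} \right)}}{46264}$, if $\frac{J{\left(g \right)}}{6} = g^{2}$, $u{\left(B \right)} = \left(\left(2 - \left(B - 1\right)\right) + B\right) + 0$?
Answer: $\frac{27}{23132} \approx 0.0011672$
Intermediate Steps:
$u{\left(B \right)} = 3$ ($u{\left(B \right)} = \left(\left(2 - \left(-1 + B\right)\right) + B\right) + 0 = \left(\left(3 - B\right) + B\right) + 0 = 3 + 0 = 3$)
$J{\left(g \right)} = 6 g^{2}$
$\frac{J{\left(u{\left(-15 \right)} \right)}}{46264} = \frac{6 \cdot 3^{2}}{46264} = 6 \cdot 9 \cdot \frac{1}{46264} = 54 \cdot \frac{1}{46264} = \frac{27}{23132}$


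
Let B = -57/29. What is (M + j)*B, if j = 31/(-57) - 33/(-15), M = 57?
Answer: -16717/145 ≈ -115.29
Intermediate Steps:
B = -57/29 (B = -57*1/29 = -57/29 ≈ -1.9655)
j = 472/285 (j = 31*(-1/57) - 33*(-1/15) = -31/57 + 11/5 = 472/285 ≈ 1.6561)
(M + j)*B = (57 + 472/285)*(-57/29) = (16717/285)*(-57/29) = -16717/145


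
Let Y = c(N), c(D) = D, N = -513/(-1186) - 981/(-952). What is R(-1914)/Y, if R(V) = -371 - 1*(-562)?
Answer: 107826376/825921 ≈ 130.55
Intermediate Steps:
R(V) = 191 (R(V) = -371 + 562 = 191)
N = 825921/564536 (N = -513*(-1/1186) - 981*(-1/952) = 513/1186 + 981/952 = 825921/564536 ≈ 1.4630)
Y = 825921/564536 ≈ 1.4630
R(-1914)/Y = 191/(825921/564536) = 191*(564536/825921) = 107826376/825921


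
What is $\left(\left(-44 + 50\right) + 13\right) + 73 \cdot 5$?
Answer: $384$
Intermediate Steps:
$\left(\left(-44 + 50\right) + 13\right) + 73 \cdot 5 = \left(6 + 13\right) + 365 = 19 + 365 = 384$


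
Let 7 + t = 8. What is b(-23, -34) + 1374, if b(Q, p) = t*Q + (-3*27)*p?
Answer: 4105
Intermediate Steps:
t = 1 (t = -7 + 8 = 1)
b(Q, p) = Q - 81*p (b(Q, p) = 1*Q + (-3*27)*p = Q - 81*p)
b(-23, -34) + 1374 = (-23 - 81*(-34)) + 1374 = (-23 + 2754) + 1374 = 2731 + 1374 = 4105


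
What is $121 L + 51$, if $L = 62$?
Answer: $7553$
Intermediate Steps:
$121 L + 51 = 121 \cdot 62 + 51 = 7502 + 51 = 7553$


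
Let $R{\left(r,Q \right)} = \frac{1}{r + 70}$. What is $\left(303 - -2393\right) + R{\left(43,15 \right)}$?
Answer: $\frac{304649}{113} \approx 2696.0$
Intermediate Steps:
$R{\left(r,Q \right)} = \frac{1}{70 + r}$
$\left(303 - -2393\right) + R{\left(43,15 \right)} = \left(303 - -2393\right) + \frac{1}{70 + 43} = \left(303 + 2393\right) + \frac{1}{113} = 2696 + \frac{1}{113} = \frac{304649}{113}$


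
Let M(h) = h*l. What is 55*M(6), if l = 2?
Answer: 660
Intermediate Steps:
M(h) = 2*h (M(h) = h*2 = 2*h)
55*M(6) = 55*(2*6) = 55*12 = 660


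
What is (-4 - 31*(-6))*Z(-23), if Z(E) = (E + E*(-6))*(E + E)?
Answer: -962780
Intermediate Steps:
Z(E) = -10*E**2 (Z(E) = (E - 6*E)*(2*E) = (-5*E)*(2*E) = -10*E**2)
(-4 - 31*(-6))*Z(-23) = (-4 - 31*(-6))*(-10*(-23)**2) = (-4 + 186)*(-10*529) = 182*(-5290) = -962780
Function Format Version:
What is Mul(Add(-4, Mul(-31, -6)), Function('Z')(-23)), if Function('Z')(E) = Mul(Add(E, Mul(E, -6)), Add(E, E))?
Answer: -962780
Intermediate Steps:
Function('Z')(E) = Mul(-10, Pow(E, 2)) (Function('Z')(E) = Mul(Add(E, Mul(-6, E)), Mul(2, E)) = Mul(Mul(-5, E), Mul(2, E)) = Mul(-10, Pow(E, 2)))
Mul(Add(-4, Mul(-31, -6)), Function('Z')(-23)) = Mul(Add(-4, Mul(-31, -6)), Mul(-10, Pow(-23, 2))) = Mul(Add(-4, 186), Mul(-10, 529)) = Mul(182, -5290) = -962780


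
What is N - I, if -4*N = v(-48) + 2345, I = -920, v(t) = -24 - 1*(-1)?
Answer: 679/2 ≈ 339.50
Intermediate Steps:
v(t) = -23 (v(t) = -24 + 1 = -23)
N = -1161/2 (N = -(-23 + 2345)/4 = -¼*2322 = -1161/2 ≈ -580.50)
N - I = -1161/2 - 1*(-920) = -1161/2 + 920 = 679/2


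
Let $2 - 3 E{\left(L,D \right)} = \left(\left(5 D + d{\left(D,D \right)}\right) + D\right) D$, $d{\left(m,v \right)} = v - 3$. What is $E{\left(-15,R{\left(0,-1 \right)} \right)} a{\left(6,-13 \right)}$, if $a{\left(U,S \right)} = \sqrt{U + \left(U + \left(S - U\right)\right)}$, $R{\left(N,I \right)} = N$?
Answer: $\frac{2 i \sqrt{7}}{3} \approx 1.7638 i$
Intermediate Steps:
$d{\left(m,v \right)} = -3 + v$ ($d{\left(m,v \right)} = v - 3 = -3 + v$)
$a{\left(U,S \right)} = \sqrt{S + U}$ ($a{\left(U,S \right)} = \sqrt{U + S} = \sqrt{S + U}$)
$E{\left(L,D \right)} = \frac{2}{3} - \frac{D \left(-3 + 7 D\right)}{3}$ ($E{\left(L,D \right)} = \frac{2}{3} - \frac{\left(\left(5 D + \left(-3 + D\right)\right) + D\right) D}{3} = \frac{2}{3} - \frac{\left(\left(-3 + 6 D\right) + D\right) D}{3} = \frac{2}{3} - \frac{\left(-3 + 7 D\right) D}{3} = \frac{2}{3} - \frac{D \left(-3 + 7 D\right)}{3}$)
$E{\left(-15,R{\left(0,-1 \right)} \right)} a{\left(6,-13 \right)} = \left(\frac{2}{3} + 0 - \frac{7 \cdot 0^{2}}{3}\right) \sqrt{-13 + 6} = \left(\frac{2}{3} + 0 - 0\right) \sqrt{-7} = \left(\frac{2}{3} + 0 + 0\right) i \sqrt{7} = \frac{2 i \sqrt{7}}{3}$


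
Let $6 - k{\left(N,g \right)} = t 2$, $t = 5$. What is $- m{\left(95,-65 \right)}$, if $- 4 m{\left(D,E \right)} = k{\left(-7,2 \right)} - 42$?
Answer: $- \frac{23}{2} \approx -11.5$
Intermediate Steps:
$k{\left(N,g \right)} = -4$ ($k{\left(N,g \right)} = 6 - 5 \cdot 2 = 6 - 10 = -4$)
$m{\left(D,E \right)} = \frac{23}{2}$ ($m{\left(D,E \right)} = - \frac{-4 - 42}{4} = \left(- \frac{1}{4}\right) \left(-46\right) = \frac{23}{2}$)
$- m{\left(95,-65 \right)} = \left(-1\right) \frac{23}{2} = - \frac{23}{2}$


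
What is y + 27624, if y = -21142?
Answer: 6482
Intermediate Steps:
y + 27624 = -21142 + 27624 = 6482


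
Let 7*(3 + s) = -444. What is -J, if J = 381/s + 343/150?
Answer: 16037/4650 ≈ 3.4488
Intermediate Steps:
s = -465/7 (s = -3 + (⅐)*(-444) = -3 - 444/7 = -465/7 ≈ -66.429)
J = -16037/4650 (J = 381/(-465/7) + 343/150 = 381*(-7/465) + 343*(1/150) = -889/155 + 343/150 = -16037/4650 ≈ -3.4488)
-J = -1*(-16037/4650) = 16037/4650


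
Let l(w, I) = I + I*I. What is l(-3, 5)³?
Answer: 27000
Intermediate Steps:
l(w, I) = I + I²
l(-3, 5)³ = (5*(1 + 5))³ = (5*6)³ = 30³ = 27000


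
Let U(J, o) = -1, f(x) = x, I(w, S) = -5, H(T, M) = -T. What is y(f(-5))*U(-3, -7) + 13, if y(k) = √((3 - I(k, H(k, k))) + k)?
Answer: 13 - √3 ≈ 11.268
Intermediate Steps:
y(k) = √(8 + k) (y(k) = √((3 - 1*(-5)) + k) = √((3 + 5) + k) = √(8 + k))
y(f(-5))*U(-3, -7) + 13 = √(8 - 5)*(-1) + 13 = √3*(-1) + 13 = -√3 + 13 = 13 - √3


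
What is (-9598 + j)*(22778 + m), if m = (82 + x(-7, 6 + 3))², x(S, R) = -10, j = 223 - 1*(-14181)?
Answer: 134385372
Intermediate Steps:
j = 14404 (j = 223 + 14181 = 14404)
m = 5184 (m = (82 - 10)² = 72² = 5184)
(-9598 + j)*(22778 + m) = (-9598 + 14404)*(22778 + 5184) = 4806*27962 = 134385372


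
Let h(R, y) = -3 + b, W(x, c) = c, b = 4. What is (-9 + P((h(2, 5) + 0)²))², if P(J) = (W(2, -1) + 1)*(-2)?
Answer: 81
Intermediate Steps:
h(R, y) = 1 (h(R, y) = -3 + 4 = 1)
P(J) = 0 (P(J) = (-1 + 1)*(-2) = 0*(-2) = 0)
(-9 + P((h(2, 5) + 0)²))² = (-9 + 0)² = (-9)² = 81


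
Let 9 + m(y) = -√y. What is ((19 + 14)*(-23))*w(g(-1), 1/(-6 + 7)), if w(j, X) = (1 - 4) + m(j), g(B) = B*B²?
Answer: 9108 + 759*I ≈ 9108.0 + 759.0*I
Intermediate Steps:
m(y) = -9 - √y
g(B) = B³
w(j, X) = -12 - √j (w(j, X) = (1 - 4) + (-9 - √j) = -3 + (-9 - √j) = -12 - √j)
((19 + 14)*(-23))*w(g(-1), 1/(-6 + 7)) = ((19 + 14)*(-23))*(-12 - √((-1)³)) = (33*(-23))*(-12 - √(-1)) = -759*(-12 - I) = 9108 + 759*I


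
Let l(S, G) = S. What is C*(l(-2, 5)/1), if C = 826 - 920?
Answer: 188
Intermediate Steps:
C = -94
C*(l(-2, 5)/1) = -(-188)/1 = -(-188) = -94*(-2) = 188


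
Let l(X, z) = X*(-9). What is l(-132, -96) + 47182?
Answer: 48370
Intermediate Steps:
l(X, z) = -9*X
l(-132, -96) + 47182 = -9*(-132) + 47182 = 1188 + 47182 = 48370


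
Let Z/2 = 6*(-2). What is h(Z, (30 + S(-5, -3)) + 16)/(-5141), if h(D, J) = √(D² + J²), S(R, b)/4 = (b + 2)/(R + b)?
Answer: -3*√1217/10282 ≈ -0.010179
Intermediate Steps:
S(R, b) = 4*(2 + b)/(R + b) (S(R, b) = 4*((b + 2)/(R + b)) = 4*((2 + b)/(R + b)) = 4*(2 + b)/(R + b))
Z = -24 (Z = 2*(6*(-2)) = 2*(-12) = -24)
h(Z, (30 + S(-5, -3)) + 16)/(-5141) = √((-24)² + ((30 + 4*(2 - 3)/(-5 - 3)) + 16)²)/(-5141) = √(576 + ((30 + 4*(-1)/(-8)) + 16)²)*(-1/5141) = √(576 + ((30 + 4*(-⅛)*(-1)) + 16)²)*(-1/5141) = √(576 + ((30 + ½) + 16)²)*(-1/5141) = √(576 + (61/2 + 16)²)*(-1/5141) = √(576 + (93/2)²)*(-1/5141) = √(576 + 8649/4)*(-1/5141) = √(10953/4)*(-1/5141) = (3*√1217/2)*(-1/5141) = -3*√1217/10282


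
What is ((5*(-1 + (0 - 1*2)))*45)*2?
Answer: -1350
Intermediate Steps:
((5*(-1 + (0 - 1*2)))*45)*2 = ((5*(-1 + (0 - 2)))*45)*2 = ((5*(-1 - 2))*45)*2 = ((5*(-3))*45)*2 = -15*45*2 = -675*2 = -1350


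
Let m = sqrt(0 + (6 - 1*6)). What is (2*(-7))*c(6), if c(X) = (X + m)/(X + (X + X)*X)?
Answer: -14/13 ≈ -1.0769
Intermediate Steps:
m = 0 (m = sqrt(0 + (6 - 6)) = sqrt(0 + 0) = sqrt(0) = 0)
c(X) = X/(X + 2*X**2) (c(X) = (X + 0)/(X + (X + X)*X) = X/(X + (2*X)*X) = X/(X + 2*X**2))
(2*(-7))*c(6) = (2*(-7))/(1 + 2*6) = -14/(1 + 12) = -14/13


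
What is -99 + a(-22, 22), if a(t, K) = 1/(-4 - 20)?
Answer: -2377/24 ≈ -99.042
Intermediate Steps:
a(t, K) = -1/24 (a(t, K) = 1/(-24) = -1/24)
-99 + a(-22, 22) = -99 - 1/24 = -2377/24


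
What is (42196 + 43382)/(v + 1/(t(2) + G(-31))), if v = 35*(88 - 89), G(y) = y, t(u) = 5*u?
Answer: -898569/368 ≈ -2441.8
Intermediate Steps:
v = -35 (v = 35*(-1) = -35)
(42196 + 43382)/(v + 1/(t(2) + G(-31))) = (42196 + 43382)/(-35 + 1/(5*2 - 31)) = 85578/(-35 + 1/(10 - 31)) = 85578/(-35 + 1/(-21)) = 85578/(-35 - 1/21) = 85578/(-736/21) = 85578*(-21/736) = -898569/368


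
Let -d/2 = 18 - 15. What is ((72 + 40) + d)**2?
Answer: 11236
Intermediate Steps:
d = -6 (d = -2*(18 - 15) = -2*3 = -6)
((72 + 40) + d)**2 = ((72 + 40) - 6)**2 = (112 - 6)**2 = 106**2 = 11236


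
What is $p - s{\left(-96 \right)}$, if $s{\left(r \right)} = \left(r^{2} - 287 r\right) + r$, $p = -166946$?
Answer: $-203618$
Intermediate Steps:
$s{\left(r \right)} = r^{2} - 286 r$
$p - s{\left(-96 \right)} = -166946 - - 96 \left(-286 - 96\right) = -166946 - \left(-96\right) \left(-382\right) = -166946 - 36672 = -203618$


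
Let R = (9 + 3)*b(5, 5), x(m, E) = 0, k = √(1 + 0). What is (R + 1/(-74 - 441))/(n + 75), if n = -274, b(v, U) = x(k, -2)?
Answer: 1/102485 ≈ 9.7575e-6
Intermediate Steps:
k = 1 (k = √1 = 1)
b(v, U) = 0
R = 0 (R = (9 + 3)*0 = 12*0 = 0)
(R + 1/(-74 - 441))/(n + 75) = (0 + 1/(-74 - 441))/(-274 + 75) = (0 + 1/(-515))/(-199) = (0 - 1/515)*(-1/199) = -1/515*(-1/199) = 1/102485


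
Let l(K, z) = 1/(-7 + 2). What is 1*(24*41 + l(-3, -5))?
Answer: 4919/5 ≈ 983.80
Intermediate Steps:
l(K, z) = -⅕ (l(K, z) = 1/(-5) = -⅕)
1*(24*41 + l(-3, -5)) = 1*(24*41 - ⅕) = 1*(984 - ⅕) = 1*(4919/5) = 4919/5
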